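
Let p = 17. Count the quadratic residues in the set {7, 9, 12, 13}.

2

(7/17) = -1 → non-residue.
(9/17) = +1 → QR.
(12/17) = -1 → non-residue.
(13/17) = +1 → QR.
Total quadratic residues among the 4: 2.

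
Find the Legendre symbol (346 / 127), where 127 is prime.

Euler's criterion: (346/127) ≡ 92^63 (mod 127).
92^2 ≡ 82 (mod 127)
92^4 ≡ 120 (mod 127)
92^8 ≡ 49 (mod 127)
92^16 ≡ 115 (mod 127)
92^32 ≡ 17 (mod 127)
92^63 = 92^(32+16+8+4+2+1) ≡ 126 (mod 127).
Result is 126 ≡ −1, so (346/127) = −1.

-1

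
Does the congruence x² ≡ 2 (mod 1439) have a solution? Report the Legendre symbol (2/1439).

1

Pull out 2: since 1439 ≡ 7 (mod 8), (2/1439) = +1.
Reached (1/1439) = 1. Collecting the sign flips along the way, the symbol is +1.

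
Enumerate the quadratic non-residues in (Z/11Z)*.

2,6,7,8,10

Square k = 1,…,5 (k and 11−k give the same square):
1²=1, 2²=4, 3²=9, 4²≡5, 5²≡3 (mod 11).
The residues are {1, 3, 4, 5, 9}; the non-residues are the remaining 5 nonzero classes.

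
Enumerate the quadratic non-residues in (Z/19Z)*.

2,3,8,10,12,13,14,15,18

Square k = 1,…,9 (k and 19−k give the same square):
1²=1, 2²=4, 3²=9, 4²=16, 5²≡6, 6²≡17, 7²≡11, 8²≡7, 9²≡5 (mod 19).
The residues are {1, 4, 5, 6, 7, 9, 11, 16, 17}; the non-residues are the remaining 9 nonzero classes.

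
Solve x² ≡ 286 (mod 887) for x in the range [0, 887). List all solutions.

Since 887 ≡ 3 (mod 4), a square root of 286 is 286^((887+1)/4) = 286^222 mod 887.
Repeated squaring: 286^2≡192, 286^4≡497, 286^8≡423, 286^16≡642, 286^32≡596, 286^64≡416, 286^128≡91 (mod 887).
286^222 = 286^(128+64+16+8+4+2) ≡ 723 (mod 887).
Check: 723² = 522729 ≡ 286 (mod 887). The two roots are 164 and 723.

164, 723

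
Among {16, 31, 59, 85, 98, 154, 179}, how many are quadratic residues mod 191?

(16/191) = +1 → QR.
(31/191) = -1 → non-residue.
(59/191) = +1 → QR.
(85/191) = +1 → QR.
(98/191) = +1 → QR.
(154/191) = +1 → QR.
(179/191) = -1 → non-residue.
Total quadratic residues among the 7: 5.

5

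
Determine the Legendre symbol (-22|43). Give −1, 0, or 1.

1

First reduce: -22 ≡ 21 (mod 43).
Reciprocity: 21 ≡ 1 and 43 ≡ 3 (mod 4), so (21/43) = +(43/21).
Reduce top mod 21: now compute (1/21).
Reached (1/21) = 1. Collecting the sign flips along the way, the symbol is +1.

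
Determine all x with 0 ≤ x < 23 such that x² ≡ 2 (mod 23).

5, 18

Since 23 ≡ 3 (mod 4), a square root of 2 is 2^((23+1)/4) = 2^6 mod 23.
Repeated squaring: 2^2≡4, 2^4≡16 (mod 23).
2^6 = 2^(4+2) ≡ 18 (mod 23).
Check: 18² = 324 ≡ 2 (mod 23). The two roots are 5 and 18.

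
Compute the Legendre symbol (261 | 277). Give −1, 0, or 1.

1

Euler's criterion: (261/277) ≡ 261^138 (mod 277).
261^2 ≡ 256 (mod 277)
261^4 ≡ 164 (mod 277)
261^8 ≡ 27 (mod 277)
261^16 ≡ 175 (mod 277)
261^32 ≡ 155 (mod 277)
261^64 ≡ 203 (mod 277)
261^128 ≡ 213 (mod 277)
261^138 = 261^(128+8+2) ≡ 1 (mod 277).
Result is 1, so (261/277) = 1.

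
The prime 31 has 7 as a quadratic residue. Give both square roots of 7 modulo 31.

Since 31 ≡ 3 (mod 4), a square root of 7 is 7^((31+1)/4) = 7^8 mod 31.
Repeated squaring: 7^2≡18, 7^4≡14, 7^8≡10 (mod 31).
7^8 = 7^(8) ≡ 10 (mod 31).
Check: 10² = 100 ≡ 7 (mod 31). The two roots are 10 and 21.

10, 21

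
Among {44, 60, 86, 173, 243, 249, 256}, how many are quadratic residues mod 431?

5

(44/431) = +1 → QR.
(60/431) = +1 → QR.
(86/431) = -1 → non-residue.
(173/431) = +1 → QR.
(243/431) = +1 → QR.
(249/431) = -1 → non-residue.
(256/431) = +1 → QR.
Total quadratic residues among the 7: 5.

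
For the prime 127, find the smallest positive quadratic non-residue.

3

(2/127) = +1, so 2 is a residue.
(3/127) = −1, so 3 is the smallest positive non-residue mod 127.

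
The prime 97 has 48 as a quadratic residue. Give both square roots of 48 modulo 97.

97 ≡ 1 (mod 4), so we find a root by search.
Trying successive values, 40² = 1600 ≡ 48 (mod 97). The other root is 97 − 40 = 57.

40, 57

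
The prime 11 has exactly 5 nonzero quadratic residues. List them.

1,3,4,5,9

Square k = 1,…,5 (k and 11−k give the same square):
1²=1, 2²=4, 3²=9, 4²≡5, 5²≡3 (mod 11).
So the quadratic residues mod 11 are {1, 3, 4, 5, 9}.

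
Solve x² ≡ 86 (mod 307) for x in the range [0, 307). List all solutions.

123, 184

Since 307 ≡ 3 (mod 4), a square root of 86 is 86^((307+1)/4) = 86^77 mod 307.
Repeated squaring: 86^2≡28, 86^4≡170, 86^8≡42, 86^16≡229, 86^32≡251, 86^64≡66 (mod 307).
86^77 = 86^(64+8+4+1) ≡ 184 (mod 307).
Check: 184² = 33856 ≡ 86 (mod 307). The two roots are 123 and 184.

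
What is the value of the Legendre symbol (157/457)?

Reciprocity: 157 ≡ 1 and 457 ≡ 1 (mod 4), so (157/457) = +(457/157).
Reduce top mod 157: now compute (143/157).
Reciprocity: 143 ≡ 3 and 157 ≡ 1 (mod 4), so (143/157) = +(157/143).
Reduce top mod 143: now compute (14/143).
Pull out 2: since 143 ≡ 7 (mod 8), (2/143) = +1.
Reciprocity: 7 ≡ 3 and 143 ≡ 3 (mod 4), so (7/143) = −(143/7).
Reduce top mod 7: now compute (3/7).
Reciprocity: 3 ≡ 3 and 7 ≡ 3 (mod 4), so (3/7) = −(7/3).
Reduce top mod 3: now compute (1/3).
Reached (1/3) = 1. Collecting the sign flips along the way, the symbol is +1.

1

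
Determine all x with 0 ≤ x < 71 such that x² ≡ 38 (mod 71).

Since 71 ≡ 3 (mod 4), a square root of 38 is 38^((71+1)/4) = 38^18 mod 71.
Repeated squaring: 38^2≡24, 38^4≡8, 38^8≡64, 38^16≡49 (mod 71).
38^18 = 38^(16+2) ≡ 40 (mod 71).
Check: 40² = 1600 ≡ 38 (mod 71). The two roots are 31 and 40.

31, 40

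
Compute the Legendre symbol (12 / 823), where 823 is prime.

-1

Pull out 2^2: since 823 ≡ 7 (mod 8), (2/823) = +1, so (2/823)^2 = +1.
Reciprocity: 3 ≡ 3 and 823 ≡ 3 (mod 4), so (3/823) = −(823/3).
Reduce top mod 3: now compute (1/3).
Reached (1/3) = 1. Collecting the sign flips along the way, the symbol is -1.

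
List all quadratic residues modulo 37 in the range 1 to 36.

1 3 4 7 9 10 11 12 16 21 25 26 27 28 30 33 34 36

Square k = 1,…,18 (k and 37−k give the same square):
1²=1, 2²=4, 3²=9, 4²=16, 5²=25, 6²=36, 7²≡12, 8²≡27, 9²≡7, 10²≡26, 11²≡10, 12²≡33, 13²≡21, 14²≡11, 15²≡3, 16²≡34, 17²≡30, 18²≡28 (mod 37).
So the quadratic residues mod 37 are {1, 3, 4, 7, 9, 10, 11, 12, 16, 21, 25, 26, 27, 28, 30, 33, 34, 36}.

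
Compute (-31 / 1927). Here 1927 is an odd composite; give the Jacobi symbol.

First reduce: -31 ≡ 1896 (mod 1927).
Pull out 2^3: since 1927 ≡ 7 (mod 8), (2/1927) = +1, so (2/1927)^3 = +1.
Reciprocity: 237 ≡ 1 and 1927 ≡ 3 (mod 4), so (237/1927) = +(1927/237).
Reduce top mod 237: now compute (31/237).
Reciprocity: 31 ≡ 3 and 237 ≡ 1 (mod 4), so (31/237) = +(237/31).
Reduce top mod 31: now compute (20/31).
Pull out 2^2: since 31 ≡ 7 (mod 8), (2/31) = +1, so (2/31)^2 = +1.
Reciprocity: 5 ≡ 1 and 31 ≡ 3 (mod 4), so (5/31) = +(31/5).
Reduce top mod 5: now compute (1/5).
Reached (1/5) = 1. Collecting the sign flips along the way, the symbol is +1.

1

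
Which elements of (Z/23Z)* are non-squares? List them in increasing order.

5, 7, 10, 11, 14, 15, 17, 19, 20, 21, 22

Square k = 1,…,11 (k and 23−k give the same square):
1²=1, 2²=4, 3²=9, 4²=16, 5²≡2, 6²≡13, 7²≡3, 8²≡18, 9²≡12, 10²≡8, 11²≡6 (mod 23).
The residues are {1, 2, 3, 4, 6, 8, 9, 12, 13, 16, 18}; the non-residues are the remaining 11 nonzero classes.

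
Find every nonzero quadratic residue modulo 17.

Square k = 1,…,8 (k and 17−k give the same square):
1²=1, 2²=4, 3²=9, 4²=16, 5²≡8, 6²≡2, 7²≡15, 8²≡13 (mod 17).
So the quadratic residues mod 17 are {1, 2, 4, 8, 9, 13, 15, 16}.

1 2 4 8 9 13 15 16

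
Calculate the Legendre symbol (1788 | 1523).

First reduce: 1788 ≡ 265 (mod 1523).
Reciprocity: 265 ≡ 1 and 1523 ≡ 3 (mod 4), so (265/1523) = +(1523/265).
Reduce top mod 265: now compute (198/265).
Pull out 2: since 265 ≡ 1 (mod 8), (2/265) = +1.
Reciprocity: 99 ≡ 3 and 265 ≡ 1 (mod 4), so (99/265) = +(265/99).
Reduce top mod 99: now compute (67/99).
Reciprocity: 67 ≡ 3 and 99 ≡ 3 (mod 4), so (67/99) = −(99/67).
Reduce top mod 67: now compute (32/67).
Pull out 2^5: since 67 ≡ 3 (mod 8), (2/67) = -1, so (2/67)^5 = -1.
Reached (1/67) = 1. Collecting the sign flips along the way, the symbol is +1.

1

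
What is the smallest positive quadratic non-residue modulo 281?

3

(2/281) = +1, so 2 is a residue.
(3/281) = −1, so 3 is the smallest positive non-residue mod 281.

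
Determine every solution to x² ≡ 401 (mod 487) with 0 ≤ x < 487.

141, 346

Since 487 ≡ 3 (mod 4), a square root of 401 is 401^((487+1)/4) = 401^122 mod 487.
Repeated squaring: 401^2≡91, 401^4≡2, 401^8≡4, 401^16≡16, 401^32≡256, 401^64≡278 (mod 487).
401^122 = 401^(64+32+16+8+2) ≡ 141 (mod 487).
Check: 141² = 19881 ≡ 401 (mod 487). The two roots are 141 and 346.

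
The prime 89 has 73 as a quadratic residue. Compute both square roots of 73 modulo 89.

42, 47

89 ≡ 1 (mod 4), so we find a root by search.
Trying successive values, 42² = 1764 ≡ 73 (mod 89). The other root is 89 − 42 = 47.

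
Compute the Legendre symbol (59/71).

Reciprocity: 59 ≡ 3 and 71 ≡ 3 (mod 4), so (59/71) = −(71/59).
Reduce top mod 59: now compute (12/59).
Pull out 2^2: since 59 ≡ 3 (mod 8), (2/59) = -1, so (2/59)^2 = +1.
Reciprocity: 3 ≡ 3 and 59 ≡ 3 (mod 4), so (3/59) = −(59/3).
Reduce top mod 3: now compute (2/3).
Pull out 2: since 3 ≡ 3 (mod 8), (2/3) = -1.
Reached (1/3) = 1. Collecting the sign flips along the way, the symbol is -1.

-1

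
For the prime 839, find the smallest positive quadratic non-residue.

(2/839) = +1, so 2 is a residue.
(3/839) = +1, so 3 is a residue.
(4/839) = +1, so 4 is a residue.
(5/839) = +1, so 5 is a residue.
(6/839) = +1, so 6 is a residue.
(7/839) = +1, so 7 is a residue.
(8/839) = +1, so 8 is a residue.
(9/839) = +1, so 9 is a residue.
(10/839) = +1, so 10 is a residue.
(11/839) = −1, so 11 is the smallest positive non-residue mod 839.

11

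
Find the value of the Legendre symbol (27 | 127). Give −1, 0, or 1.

-1

Euler's criterion: (27/127) ≡ 27^63 (mod 127).
27^2 ≡ 94 (mod 127)
27^4 ≡ 73 (mod 127)
27^8 ≡ 122 (mod 127)
27^16 ≡ 25 (mod 127)
27^32 ≡ 117 (mod 127)
27^63 = 27^(32+16+8+4+2+1) ≡ 126 (mod 127).
Result is 126 ≡ −1, so (27/127) = −1.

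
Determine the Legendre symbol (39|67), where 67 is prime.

Reciprocity: 39 ≡ 3 and 67 ≡ 3 (mod 4), so (39/67) = −(67/39).
Reduce top mod 39: now compute (28/39).
Pull out 2^2: since 39 ≡ 7 (mod 8), (2/39) = +1, so (2/39)^2 = +1.
Reciprocity: 7 ≡ 3 and 39 ≡ 3 (mod 4), so (7/39) = −(39/7).
Reduce top mod 7: now compute (4/7).
Pull out 2^2: since 7 ≡ 7 (mod 8), (2/7) = +1, so (2/7)^2 = +1.
Reached (1/7) = 1. Collecting the sign flips along the way, the symbol is +1.

1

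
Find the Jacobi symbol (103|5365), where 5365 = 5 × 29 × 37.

Reciprocity: 103 ≡ 3 and 5365 ≡ 1 (mod 4), so (103/5365) = +(5365/103).
Reduce top mod 103: now compute (9/103).
Reciprocity: 9 ≡ 1 and 103 ≡ 3 (mod 4), so (9/103) = +(103/9).
Reduce top mod 9: now compute (4/9).
Pull out 2^2: since 9 ≡ 1 (mod 8), (2/9) = +1, so (2/9)^2 = +1.
Reached (1/9) = 1. Collecting the sign flips along the way, the symbol is +1.

1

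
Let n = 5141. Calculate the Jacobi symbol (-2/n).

-1

First reduce: -2 ≡ 5139 (mod 5141).
Reciprocity: 5139 ≡ 3 and 5141 ≡ 1 (mod 4), so (5139/5141) = +(5141/5139).
Reduce top mod 5139: now compute (2/5139).
Pull out 2: since 5139 ≡ 3 (mod 8), (2/5139) = -1.
Reached (1/5139) = 1. Collecting the sign flips along the way, the symbol is -1.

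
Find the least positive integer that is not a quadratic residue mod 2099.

(2/2099) = −1, so 2 is the smallest positive non-residue mod 2099.

2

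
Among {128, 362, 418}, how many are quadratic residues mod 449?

2

(128/449) = +1 → QR.
(362/449) = +1 → QR.
(418/449) = -1 → non-residue.
Total quadratic residues among the 3: 2.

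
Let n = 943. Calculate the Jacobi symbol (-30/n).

First reduce: -30 ≡ 913 (mod 943).
Reciprocity: 913 ≡ 1 and 943 ≡ 3 (mod 4), so (913/943) = +(943/913).
Reduce top mod 913: now compute (30/913).
Pull out 2: since 913 ≡ 1 (mod 8), (2/913) = +1.
Reciprocity: 15 ≡ 3 and 913 ≡ 1 (mod 4), so (15/913) = +(913/15).
Reduce top mod 15: now compute (13/15).
Reciprocity: 13 ≡ 1 and 15 ≡ 3 (mod 4), so (13/15) = +(15/13).
Reduce top mod 13: now compute (2/13).
Pull out 2: since 13 ≡ 5 (mod 8), (2/13) = -1.
Reached (1/13) = 1. Collecting the sign flips along the way, the symbol is -1.

-1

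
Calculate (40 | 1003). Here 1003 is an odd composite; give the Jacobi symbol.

Pull out 2^3: since 1003 ≡ 3 (mod 8), (2/1003) = -1, so (2/1003)^3 = -1.
Reciprocity: 5 ≡ 1 and 1003 ≡ 3 (mod 4), so (5/1003) = +(1003/5).
Reduce top mod 5: now compute (3/5).
Reciprocity: 3 ≡ 3 and 5 ≡ 1 (mod 4), so (3/5) = +(5/3).
Reduce top mod 3: now compute (2/3).
Pull out 2: since 3 ≡ 3 (mod 8), (2/3) = -1.
Reached (1/3) = 1. Collecting the sign flips along the way, the symbol is +1.

1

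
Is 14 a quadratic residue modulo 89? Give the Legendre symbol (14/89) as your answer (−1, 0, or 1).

Pull out 2: since 89 ≡ 1 (mod 8), (2/89) = +1.
Reciprocity: 7 ≡ 3 and 89 ≡ 1 (mod 4), so (7/89) = +(89/7).
Reduce top mod 7: now compute (5/7).
Reciprocity: 5 ≡ 1 and 7 ≡ 3 (mod 4), so (5/7) = +(7/5).
Reduce top mod 5: now compute (2/5).
Pull out 2: since 5 ≡ 5 (mod 8), (2/5) = -1.
Reached (1/5) = 1. Collecting the sign flips along the way, the symbol is -1.

-1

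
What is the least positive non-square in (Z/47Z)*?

5

(2/47) = +1, so 2 is a residue.
(3/47) = +1, so 3 is a residue.
(4/47) = +1, so 4 is a residue.
(5/47) = −1, so 5 is the smallest positive non-residue mod 47.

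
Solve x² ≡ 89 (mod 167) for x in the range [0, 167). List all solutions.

Since 167 ≡ 3 (mod 4), a square root of 89 is 89^((167+1)/4) = 89^42 mod 167.
Repeated squaring: 89^2≡72, 89^4≡7, 89^8≡49, 89^16≡63, 89^32≡128 (mod 167).
89^42 = 89^(32+8+2) ≡ 16 (mod 167).
Check: 16² = 256 ≡ 89 (mod 167). The two roots are 16 and 151.

16, 151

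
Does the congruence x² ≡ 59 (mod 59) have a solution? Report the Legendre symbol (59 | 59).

First reduce: 59 ≡ 0 (mod 59).
Top reduces to 0: gcd > 1, so the symbol is 0.

0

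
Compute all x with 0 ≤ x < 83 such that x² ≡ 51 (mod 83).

36, 47

Since 83 ≡ 3 (mod 4), a square root of 51 is 51^((83+1)/4) = 51^21 mod 83.
Repeated squaring: 51^2≡28, 51^4≡37, 51^8≡41, 51^16≡21 (mod 83).
51^21 = 51^(16+4+1) ≡ 36 (mod 83).
Check: 36² = 1296 ≡ 51 (mod 83). The two roots are 36 and 47.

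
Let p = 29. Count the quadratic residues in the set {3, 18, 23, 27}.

1

(3/29) = -1 → non-residue.
(18/29) = -1 → non-residue.
(23/29) = +1 → QR.
(27/29) = -1 → non-residue.
Total quadratic residues among the 4: 1.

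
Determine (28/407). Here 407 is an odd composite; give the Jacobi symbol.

-1

Pull out 2^2: since 407 ≡ 7 (mod 8), (2/407) = +1, so (2/407)^2 = +1.
Reciprocity: 7 ≡ 3 and 407 ≡ 3 (mod 4), so (7/407) = −(407/7).
Reduce top mod 7: now compute (1/7).
Reached (1/7) = 1. Collecting the sign flips along the way, the symbol is -1.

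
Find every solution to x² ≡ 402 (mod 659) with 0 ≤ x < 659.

66, 593

Since 659 ≡ 3 (mod 4), a square root of 402 is 402^((659+1)/4) = 402^165 mod 659.
Repeated squaring: 402^2≡149, 402^4≡454, 402^8≡508, 402^16≡395, 402^32≡501, 402^64≡581, 402^128≡153 (mod 659).
402^165 = 402^(128+32+4+1) ≡ 593 (mod 659).
Check: 593² = 351649 ≡ 402 (mod 659). The two roots are 66 and 593.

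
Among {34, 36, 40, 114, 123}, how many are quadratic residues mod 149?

(34/149) = -1 → non-residue.
(36/149) = +1 → QR.
(40/149) = -1 → non-residue.
(114/149) = +1 → QR.
(123/149) = +1 → QR.
Total quadratic residues among the 5: 3.

3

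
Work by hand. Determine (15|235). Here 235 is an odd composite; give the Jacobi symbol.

0

Reciprocity: 15 ≡ 3 and 235 ≡ 3 (mod 4), so (15/235) = −(235/15).
Reduce top mod 15: now compute (10/15).
Pull out 2: since 15 ≡ 7 (mod 8), (2/15) = +1.
Reciprocity: 5 ≡ 1 and 15 ≡ 3 (mod 4), so (5/15) = +(15/5).
Reduce top mod 5: now compute (0/5).
Top reduces to 0: gcd > 1, so the symbol is 0.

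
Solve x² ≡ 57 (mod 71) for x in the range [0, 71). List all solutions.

25, 46

Since 71 ≡ 3 (mod 4), a square root of 57 is 57^((71+1)/4) = 57^18 mod 71.
Repeated squaring: 57^2≡54, 57^4≡5, 57^8≡25, 57^16≡57 (mod 71).
57^18 = 57^(16+2) ≡ 25 (mod 71).
Check: 25² = 625 ≡ 57 (mod 71). The two roots are 25 and 46.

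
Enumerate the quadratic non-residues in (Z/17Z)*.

Square k = 1,…,8 (k and 17−k give the same square):
1²=1, 2²=4, 3²=9, 4²=16, 5²≡8, 6²≡2, 7²≡15, 8²≡13 (mod 17).
The residues are {1, 2, 4, 8, 9, 13, 15, 16}; the non-residues are the remaining 8 nonzero classes.

3, 5, 6, 7, 10, 11, 12, 14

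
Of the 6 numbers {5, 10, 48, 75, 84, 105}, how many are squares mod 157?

(5/157) = -1 → non-residue.
(10/157) = +1 → QR.
(48/157) = +1 → QR.
(75/157) = +1 → QR.
(84/157) = -1 → non-residue.
(105/157) = +1 → QR.
Total quadratic residues among the 6: 4.

4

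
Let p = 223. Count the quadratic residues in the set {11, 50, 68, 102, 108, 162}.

(11/223) = -1 → non-residue.
(50/223) = +1 → QR.
(68/223) = +1 → QR.
(102/223) = -1 → non-residue.
(108/223) = -1 → non-residue.
(162/223) = +1 → QR.
Total quadratic residues among the 6: 3.

3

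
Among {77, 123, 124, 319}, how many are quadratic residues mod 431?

(77/431) = -1 → non-residue.
(123/431) = +1 → QR.
(124/431) = -1 → non-residue.
(319/431) = +1 → QR.
Total quadratic residues among the 4: 2.

2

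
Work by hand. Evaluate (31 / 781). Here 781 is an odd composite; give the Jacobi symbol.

-1

Reciprocity: 31 ≡ 3 and 781 ≡ 1 (mod 4), so (31/781) = +(781/31).
Reduce top mod 31: now compute (6/31).
Pull out 2: since 31 ≡ 7 (mod 8), (2/31) = +1.
Reciprocity: 3 ≡ 3 and 31 ≡ 3 (mod 4), so (3/31) = −(31/3).
Reduce top mod 3: now compute (1/3).
Reached (1/3) = 1. Collecting the sign flips along the way, the symbol is -1.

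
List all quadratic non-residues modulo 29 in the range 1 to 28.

2 3 8 10 11 12 14 15 17 18 19 21 26 27

Square k = 1,…,14 (k and 29−k give the same square):
1²=1, 2²=4, 3²=9, 4²=16, 5²=25, 6²≡7, 7²≡20, 8²≡6, 9²≡23, 10²≡13, 11²≡5, 12²≡28, 13²≡24, 14²≡22 (mod 29).
The residues are {1, 4, 5, 6, 7, 9, 13, 16, 20, 22, 23, 24, 25, 28}; the non-residues are the remaining 14 nonzero classes.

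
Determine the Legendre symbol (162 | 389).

Pull out 2: since 389 ≡ 5 (mod 8), (2/389) = -1.
Reciprocity: 81 ≡ 1 and 389 ≡ 1 (mod 4), so (81/389) = +(389/81).
Reduce top mod 81: now compute (65/81).
Reciprocity: 65 ≡ 1 and 81 ≡ 1 (mod 4), so (65/81) = +(81/65).
Reduce top mod 65: now compute (16/65).
Pull out 2^4: since 65 ≡ 1 (mod 8), (2/65) = +1, so (2/65)^4 = +1.
Reached (1/65) = 1. Collecting the sign flips along the way, the symbol is -1.

-1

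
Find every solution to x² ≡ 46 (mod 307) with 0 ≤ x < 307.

53, 254

Since 307 ≡ 3 (mod 4), a square root of 46 is 46^((307+1)/4) = 46^77 mod 307.
Repeated squaring: 46^2≡274, 46^4≡168, 46^8≡287, 46^16≡93, 46^32≡53, 46^64≡46 (mod 307).
46^77 = 46^(64+8+4+1) ≡ 53 (mod 307).
Check: 53² = 2809 ≡ 46 (mod 307). The two roots are 53 and 254.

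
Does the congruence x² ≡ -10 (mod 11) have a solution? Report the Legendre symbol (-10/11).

1

Euler's criterion: (-10/11) ≡ 1^5 (mod 11).
1^2 ≡ 1 (mod 11)
1^4 ≡ 1 (mod 11)
1^5 = 1^(4+1) ≡ 1 (mod 11).
Result is 1, so (-10/11) = 1.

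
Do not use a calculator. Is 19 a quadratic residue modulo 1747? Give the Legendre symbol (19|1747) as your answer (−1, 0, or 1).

Reciprocity: 19 ≡ 3 and 1747 ≡ 3 (mod 4), so (19/1747) = −(1747/19).
Reduce top mod 19: now compute (18/19).
Pull out 2: since 19 ≡ 3 (mod 8), (2/19) = -1.
Reciprocity: 9 ≡ 1 and 19 ≡ 3 (mod 4), so (9/19) = +(19/9).
Reduce top mod 9: now compute (1/9).
Reached (1/9) = 1. Collecting the sign flips along the way, the symbol is +1.

1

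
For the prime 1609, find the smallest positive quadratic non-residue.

(2/1609) = +1, so 2 is a residue.
(3/1609) = +1, so 3 is a residue.
(4/1609) = +1, so 4 is a residue.
(5/1609) = +1, so 5 is a residue.
(6/1609) = +1, so 6 is a residue.
(7/1609) = −1, so 7 is the smallest positive non-residue mod 1609.

7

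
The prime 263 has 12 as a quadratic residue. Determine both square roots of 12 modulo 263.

46, 217

Since 263 ≡ 3 (mod 4), a square root of 12 is 12^((263+1)/4) = 12^66 mod 263.
Repeated squaring: 12^2≡144, 12^4≡222, 12^8≡103, 12^16≡89, 12^32≡31, 12^64≡172 (mod 263).
12^66 = 12^(64+2) ≡ 46 (mod 263).
Check: 46² = 2116 ≡ 12 (mod 263). The two roots are 46 and 217.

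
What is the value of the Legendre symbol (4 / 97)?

Euler's criterion: (4/97) ≡ 4^48 (mod 97).
4^2 ≡ 16 (mod 97)
4^4 ≡ 62 (mod 97)
4^8 ≡ 61 (mod 97)
4^16 ≡ 35 (mod 97)
4^32 ≡ 61 (mod 97)
4^48 = 4^(32+16) ≡ 1 (mod 97).
Result is 1, so (4/97) = 1.

1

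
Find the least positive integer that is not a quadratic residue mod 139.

2

(2/139) = −1, so 2 is the smallest positive non-residue mod 139.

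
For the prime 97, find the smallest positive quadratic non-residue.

(2/97) = +1, so 2 is a residue.
(3/97) = +1, so 3 is a residue.
(4/97) = +1, so 4 is a residue.
(5/97) = −1, so 5 is the smallest positive non-residue mod 97.

5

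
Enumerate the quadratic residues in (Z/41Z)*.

1 2 4 5 8 9 10 16 18 20 21 23 25 31 32 33 36 37 39 40

Square k = 1,…,20 (k and 41−k give the same square):
1²=1, 2²=4, 3²=9, 4²=16, 5²=25, 6²=36, 7²≡8, 8²≡23, 9²≡40, 10²≡18, 11²≡39, 12²≡21, 13²≡5, 14²≡32, 15²≡20, 16²≡10, 17²≡2, 18²≡37, 19²≡33, 20²≡31 (mod 41).
So the quadratic residues mod 41 are {1, 2, 4, 5, 8, 9, 10, 16, 18, 20, 21, 23, 25, 31, 32, 33, 36, 37, 39, 40}.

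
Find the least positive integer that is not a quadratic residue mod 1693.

2

(2/1693) = −1, so 2 is the smallest positive non-residue mod 1693.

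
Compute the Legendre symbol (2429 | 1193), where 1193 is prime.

-1

First reduce: 2429 ≡ 43 (mod 1193).
Reciprocity: 43 ≡ 3 and 1193 ≡ 1 (mod 4), so (43/1193) = +(1193/43).
Reduce top mod 43: now compute (32/43).
Pull out 2^5: since 43 ≡ 3 (mod 8), (2/43) = -1, so (2/43)^5 = -1.
Reached (1/43) = 1. Collecting the sign flips along the way, the symbol is -1.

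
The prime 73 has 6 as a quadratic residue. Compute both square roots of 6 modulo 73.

73 ≡ 1 (mod 4), so we find a root by search.
Trying successive values, 15² = 225 ≡ 6 (mod 73). The other root is 73 − 15 = 58.

15, 58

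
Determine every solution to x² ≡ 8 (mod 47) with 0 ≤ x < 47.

Since 47 ≡ 3 (mod 4), a square root of 8 is 8^((47+1)/4) = 8^12 mod 47.
Repeated squaring: 8^2≡17, 8^4≡7, 8^8≡2 (mod 47).
8^12 = 8^(8+4) ≡ 14 (mod 47).
Check: 14² = 196 ≡ 8 (mod 47). The two roots are 14 and 33.

14, 33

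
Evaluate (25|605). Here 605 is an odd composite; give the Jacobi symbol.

0

Reciprocity: 25 ≡ 1 and 605 ≡ 1 (mod 4), so (25/605) = +(605/25).
Reduce top mod 25: now compute (5/25).
Reciprocity: 5 ≡ 1 and 25 ≡ 1 (mod 4), so (5/25) = +(25/5).
Reduce top mod 5: now compute (0/5).
Top reduces to 0: gcd > 1, so the symbol is 0.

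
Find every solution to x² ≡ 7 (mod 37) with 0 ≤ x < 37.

9, 28

37 ≡ 1 (mod 4), so we find a root by search.
Trying successive values, 9² = 81 ≡ 7 (mod 37). The other root is 37 − 9 = 28.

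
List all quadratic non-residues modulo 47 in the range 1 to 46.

Square k = 1,…,23 (k and 47−k give the same square):
1²=1, 2²=4, 3²=9, 4²=16, 5²=25, 6²=36, 7²≡2, 8²≡17, 9²≡34, 10²≡6, 11²≡27, 12²≡3, 13²≡28, 14²≡8, 15²≡37, 16²≡21, 17²≡7, 18²≡42, 19²≡32, 20²≡24, 21²≡18, 22²≡14, 23²≡12 (mod 47).
The residues are {1, 2, 3, 4, 6, 7, 8, 9, 12, 14, 16, 17, 18, 21, 24, 25, 27, 28, 32, 34, 36, 37, 42}; the non-residues are the remaining 23 nonzero classes.

5,10,11,13,15,19,20,22,23,26,29,30,31,33,35,38,39,40,41,43,44,45,46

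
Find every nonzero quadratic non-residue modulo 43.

2, 3, 5, 7, 8, 12, 18, 19, 20, 22, 26, 27, 28, 29, 30, 32, 33, 34, 37, 39, 42

Square k = 1,…,21 (k and 43−k give the same square):
1²=1, 2²=4, 3²=9, 4²=16, 5²=25, 6²=36, 7²≡6, 8²≡21, 9²≡38, 10²≡14, 11²≡35, 12²≡15, 13²≡40, 14²≡24, 15²≡10, 16²≡41, 17²≡31, 18²≡23, 19²≡17, 20²≡13, 21²≡11 (mod 43).
The residues are {1, 4, 6, 9, 10, 11, 13, 14, 15, 16, 17, 21, 23, 24, 25, 31, 35, 36, 38, 40, 41}; the non-residues are the remaining 21 nonzero classes.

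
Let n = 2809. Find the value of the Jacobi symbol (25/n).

1

Reciprocity: 25 ≡ 1 and 2809 ≡ 1 (mod 4), so (25/2809) = +(2809/25).
Reduce top mod 25: now compute (9/25).
Reciprocity: 9 ≡ 1 and 25 ≡ 1 (mod 4), so (9/25) = +(25/9).
Reduce top mod 9: now compute (7/9).
Reciprocity: 7 ≡ 3 and 9 ≡ 1 (mod 4), so (7/9) = +(9/7).
Reduce top mod 7: now compute (2/7).
Pull out 2: since 7 ≡ 7 (mod 8), (2/7) = +1.
Reached (1/7) = 1. Collecting the sign flips along the way, the symbol is +1.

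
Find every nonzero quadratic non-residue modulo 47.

5,10,11,13,15,19,20,22,23,26,29,30,31,33,35,38,39,40,41,43,44,45,46

Square k = 1,…,23 (k and 47−k give the same square):
1²=1, 2²=4, 3²=9, 4²=16, 5²=25, 6²=36, 7²≡2, 8²≡17, 9²≡34, 10²≡6, 11²≡27, 12²≡3, 13²≡28, 14²≡8, 15²≡37, 16²≡21, 17²≡7, 18²≡42, 19²≡32, 20²≡24, 21²≡18, 22²≡14, 23²≡12 (mod 47).
The residues are {1, 2, 3, 4, 6, 7, 8, 9, 12, 14, 16, 17, 18, 21, 24, 25, 27, 28, 32, 34, 36, 37, 42}; the non-residues are the remaining 23 nonzero classes.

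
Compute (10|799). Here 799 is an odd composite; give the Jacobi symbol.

Pull out 2: since 799 ≡ 7 (mod 8), (2/799) = +1.
Reciprocity: 5 ≡ 1 and 799 ≡ 3 (mod 4), so (5/799) = +(799/5).
Reduce top mod 5: now compute (4/5).
Pull out 2^2: since 5 ≡ 5 (mod 8), (2/5) = -1, so (2/5)^2 = +1.
Reached (1/5) = 1. Collecting the sign flips along the way, the symbol is +1.

1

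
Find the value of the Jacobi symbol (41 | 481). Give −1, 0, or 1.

Reciprocity: 41 ≡ 1 and 481 ≡ 1 (mod 4), so (41/481) = +(481/41).
Reduce top mod 41: now compute (30/41).
Pull out 2: since 41 ≡ 1 (mod 8), (2/41) = +1.
Reciprocity: 15 ≡ 3 and 41 ≡ 1 (mod 4), so (15/41) = +(41/15).
Reduce top mod 15: now compute (11/15).
Reciprocity: 11 ≡ 3 and 15 ≡ 3 (mod 4), so (11/15) = −(15/11).
Reduce top mod 11: now compute (4/11).
Pull out 2^2: since 11 ≡ 3 (mod 8), (2/11) = -1, so (2/11)^2 = +1.
Reached (1/11) = 1. Collecting the sign flips along the way, the symbol is -1.

-1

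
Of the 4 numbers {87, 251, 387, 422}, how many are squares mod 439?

(87/439) = -1 → non-residue.
(251/439) = +1 → QR.
(387/439) = -1 → non-residue.
(422/439) = +1 → QR.
Total quadratic residues among the 4: 2.

2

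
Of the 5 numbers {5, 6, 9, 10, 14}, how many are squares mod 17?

(5/17) = -1 → non-residue.
(6/17) = -1 → non-residue.
(9/17) = +1 → QR.
(10/17) = -1 → non-residue.
(14/17) = -1 → non-residue.
Total quadratic residues among the 5: 1.

1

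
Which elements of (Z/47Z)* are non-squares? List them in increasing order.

5,10,11,13,15,19,20,22,23,26,29,30,31,33,35,38,39,40,41,43,44,45,46

Square k = 1,…,23 (k and 47−k give the same square):
1²=1, 2²=4, 3²=9, 4²=16, 5²=25, 6²=36, 7²≡2, 8²≡17, 9²≡34, 10²≡6, 11²≡27, 12²≡3, 13²≡28, 14²≡8, 15²≡37, 16²≡21, 17²≡7, 18²≡42, 19²≡32, 20²≡24, 21²≡18, 22²≡14, 23²≡12 (mod 47).
The residues are {1, 2, 3, 4, 6, 7, 8, 9, 12, 14, 16, 17, 18, 21, 24, 25, 27, 28, 32, 34, 36, 37, 42}; the non-residues are the remaining 23 nonzero classes.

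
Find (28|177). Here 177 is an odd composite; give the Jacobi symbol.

Pull out 2^2: since 177 ≡ 1 (mod 8), (2/177) = +1, so (2/177)^2 = +1.
Reciprocity: 7 ≡ 3 and 177 ≡ 1 (mod 4), so (7/177) = +(177/7).
Reduce top mod 7: now compute (2/7).
Pull out 2: since 7 ≡ 7 (mod 8), (2/7) = +1.
Reached (1/7) = 1. Collecting the sign flips along the way, the symbol is +1.

1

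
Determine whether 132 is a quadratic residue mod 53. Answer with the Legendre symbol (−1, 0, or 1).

-1

Euler's criterion: (132/53) ≡ 26^26 (mod 53).
26^2 ≡ 40 (mod 53)
26^4 ≡ 10 (mod 53)
26^8 ≡ 47 (mod 53)
26^16 ≡ 36 (mod 53)
26^26 = 26^(16+8+2) ≡ 52 (mod 53).
Result is 52 ≡ −1, so (132/53) = −1.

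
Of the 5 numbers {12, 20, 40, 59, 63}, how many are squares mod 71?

3

(12/71) = +1 → QR.
(20/71) = +1 → QR.
(40/71) = +1 → QR.
(59/71) = -1 → non-residue.
(63/71) = -1 → non-residue.
Total quadratic residues among the 5: 3.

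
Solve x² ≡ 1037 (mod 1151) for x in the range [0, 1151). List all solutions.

Since 1151 ≡ 3 (mod 4), a square root of 1037 is 1037^((1151+1)/4) = 1037^288 mod 1151.
Repeated squaring: 1037^2≡335, 1037^4≡578, 1037^8≡294, 1037^16≡111, 1037^32≡811, 1037^64≡500, 1037^128≡233, 1037^256≡192 (mod 1151).
1037^288 = 1037^(256+32) ≡ 327 (mod 1151).
Check: 327² = 106929 ≡ 1037 (mod 1151). The two roots are 327 and 824.

327, 824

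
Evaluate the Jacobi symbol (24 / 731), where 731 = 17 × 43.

Pull out 2^3: since 731 ≡ 3 (mod 8), (2/731) = -1, so (2/731)^3 = -1.
Reciprocity: 3 ≡ 3 and 731 ≡ 3 (mod 4), so (3/731) = −(731/3).
Reduce top mod 3: now compute (2/3).
Pull out 2: since 3 ≡ 3 (mod 8), (2/3) = -1.
Reached (1/3) = 1. Collecting the sign flips along the way, the symbol is -1.

-1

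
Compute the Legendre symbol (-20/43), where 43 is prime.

Euler's criterion: (-20/43) ≡ 23^21 (mod 43).
23^2 ≡ 13 (mod 43)
23^4 ≡ 40 (mod 43)
23^8 ≡ 9 (mod 43)
23^16 ≡ 38 (mod 43)
23^21 = 23^(16+4+1) ≡ 1 (mod 43).
Result is 1, so (-20/43) = 1.

1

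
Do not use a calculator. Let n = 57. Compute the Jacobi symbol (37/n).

Reciprocity: 37 ≡ 1 and 57 ≡ 1 (mod 4), so (37/57) = +(57/37).
Reduce top mod 37: now compute (20/37).
Pull out 2^2: since 37 ≡ 5 (mod 8), (2/37) = -1, so (2/37)^2 = +1.
Reciprocity: 5 ≡ 1 and 37 ≡ 1 (mod 4), so (5/37) = +(37/5).
Reduce top mod 5: now compute (2/5).
Pull out 2: since 5 ≡ 5 (mod 8), (2/5) = -1.
Reached (1/5) = 1. Collecting the sign flips along the way, the symbol is -1.

-1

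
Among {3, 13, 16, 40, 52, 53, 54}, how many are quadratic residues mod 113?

4

(3/113) = -1 → non-residue.
(13/113) = +1 → QR.
(16/113) = +1 → QR.
(40/113) = -1 → non-residue.
(52/113) = +1 → QR.
(53/113) = +1 → QR.
(54/113) = -1 → non-residue.
Total quadratic residues among the 7: 4.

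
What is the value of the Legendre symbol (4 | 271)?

Euler's criterion: (4/271) ≡ 4^135 (mod 271).
4^2 ≡ 16 (mod 271)
4^4 ≡ 256 (mod 271)
4^8 ≡ 225 (mod 271)
4^16 ≡ 219 (mod 271)
4^32 ≡ 265 (mod 271)
4^64 ≡ 36 (mod 271)
4^128 ≡ 212 (mod 271)
4^135 = 4^(128+4+2+1) ≡ 1 (mod 271).
Result is 1, so (4/271) = 1.

1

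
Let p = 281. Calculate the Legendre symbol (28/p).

Pull out 2^2: since 281 ≡ 1 (mod 8), (2/281) = +1, so (2/281)^2 = +1.
Reciprocity: 7 ≡ 3 and 281 ≡ 1 (mod 4), so (7/281) = +(281/7).
Reduce top mod 7: now compute (1/7).
Reached (1/7) = 1. Collecting the sign flips along the way, the symbol is +1.

1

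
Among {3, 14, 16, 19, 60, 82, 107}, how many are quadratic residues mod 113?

4

(3/113) = -1 → non-residue.
(14/113) = +1 → QR.
(16/113) = +1 → QR.
(19/113) = -1 → non-residue.
(60/113) = +1 → QR.
(82/113) = +1 → QR.
(107/113) = -1 → non-residue.
Total quadratic residues among the 7: 4.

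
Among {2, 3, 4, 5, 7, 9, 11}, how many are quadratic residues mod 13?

3

(2/13) = -1 → non-residue.
(3/13) = +1 → QR.
(4/13) = +1 → QR.
(5/13) = -1 → non-residue.
(7/13) = -1 → non-residue.
(9/13) = +1 → QR.
(11/13) = -1 → non-residue.
Total quadratic residues among the 7: 3.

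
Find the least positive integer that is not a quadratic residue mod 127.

3

(2/127) = +1, so 2 is a residue.
(3/127) = −1, so 3 is the smallest positive non-residue mod 127.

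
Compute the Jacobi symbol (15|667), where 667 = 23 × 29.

1

Reciprocity: 15 ≡ 3 and 667 ≡ 3 (mod 4), so (15/667) = −(667/15).
Reduce top mod 15: now compute (7/15).
Reciprocity: 7 ≡ 3 and 15 ≡ 3 (mod 4), so (7/15) = −(15/7).
Reduce top mod 7: now compute (1/7).
Reached (1/7) = 1. Collecting the sign flips along the way, the symbol is +1.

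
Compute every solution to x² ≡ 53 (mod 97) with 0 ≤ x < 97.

21, 76

97 ≡ 1 (mod 4), so we find a root by search.
Trying successive values, 21² = 441 ≡ 53 (mod 97). The other root is 97 − 21 = 76.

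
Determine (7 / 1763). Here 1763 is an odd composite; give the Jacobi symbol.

1

Reciprocity: 7 ≡ 3 and 1763 ≡ 3 (mod 4), so (7/1763) = −(1763/7).
Reduce top mod 7: now compute (6/7).
Pull out 2: since 7 ≡ 7 (mod 8), (2/7) = +1.
Reciprocity: 3 ≡ 3 and 7 ≡ 3 (mod 4), so (3/7) = −(7/3).
Reduce top mod 3: now compute (1/3).
Reached (1/3) = 1. Collecting the sign flips along the way, the symbol is +1.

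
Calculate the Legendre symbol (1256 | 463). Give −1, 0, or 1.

-1

Euler's criterion: (1256/463) ≡ 330^231 (mod 463).
330^2 ≡ 95 (mod 463)
330^4 ≡ 228 (mod 463)
330^8 ≡ 128 (mod 463)
330^16 ≡ 179 (mod 463)
330^32 ≡ 94 (mod 463)
330^64 ≡ 39 (mod 463)
330^128 ≡ 132 (mod 463)
330^231 = 330^(128+64+32+4+2+1) ≡ 462 (mod 463).
Result is 462 ≡ −1, so (1256/463) = −1.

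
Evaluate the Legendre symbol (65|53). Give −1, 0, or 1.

-1

First reduce: 65 ≡ 12 (mod 53).
Pull out 2^2: since 53 ≡ 5 (mod 8), (2/53) = -1, so (2/53)^2 = +1.
Reciprocity: 3 ≡ 3 and 53 ≡ 1 (mod 4), so (3/53) = +(53/3).
Reduce top mod 3: now compute (2/3).
Pull out 2: since 3 ≡ 3 (mod 8), (2/3) = -1.
Reached (1/3) = 1. Collecting the sign flips along the way, the symbol is -1.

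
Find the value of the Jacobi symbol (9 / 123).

0

Reciprocity: 9 ≡ 1 and 123 ≡ 3 (mod 4), so (9/123) = +(123/9).
Reduce top mod 9: now compute (6/9).
Pull out 2: since 9 ≡ 1 (mod 8), (2/9) = +1.
Reciprocity: 3 ≡ 3 and 9 ≡ 1 (mod 4), so (3/9) = +(9/3).
Reduce top mod 3: now compute (0/3).
Top reduces to 0: gcd > 1, so the symbol is 0.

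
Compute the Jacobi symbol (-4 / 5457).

First reduce: -4 ≡ 5453 (mod 5457).
Reciprocity: 5453 ≡ 1 and 5457 ≡ 1 (mod 4), so (5453/5457) = +(5457/5453).
Reduce top mod 5453: now compute (4/5453).
Pull out 2^2: since 5453 ≡ 5 (mod 8), (2/5453) = -1, so (2/5453)^2 = +1.
Reached (1/5453) = 1. Collecting the sign flips along the way, the symbol is +1.

1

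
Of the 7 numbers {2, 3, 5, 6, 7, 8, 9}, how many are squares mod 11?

3

(2/11) = -1 → non-residue.
(3/11) = +1 → QR.
(5/11) = +1 → QR.
(6/11) = -1 → non-residue.
(7/11) = -1 → non-residue.
(8/11) = -1 → non-residue.
(9/11) = +1 → QR.
Total quadratic residues among the 7: 3.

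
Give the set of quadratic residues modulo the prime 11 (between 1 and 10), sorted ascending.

Square k = 1,…,5 (k and 11−k give the same square):
1²=1, 2²=4, 3²=9, 4²≡5, 5²≡3 (mod 11).
So the quadratic residues mod 11 are {1, 3, 4, 5, 9}.

1,3,4,5,9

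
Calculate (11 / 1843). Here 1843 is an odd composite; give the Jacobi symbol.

1

Reciprocity: 11 ≡ 3 and 1843 ≡ 3 (mod 4), so (11/1843) = −(1843/11).
Reduce top mod 11: now compute (6/11).
Pull out 2: since 11 ≡ 3 (mod 8), (2/11) = -1.
Reciprocity: 3 ≡ 3 and 11 ≡ 3 (mod 4), so (3/11) = −(11/3).
Reduce top mod 3: now compute (2/3).
Pull out 2: since 3 ≡ 3 (mod 8), (2/3) = -1.
Reached (1/3) = 1. Collecting the sign flips along the way, the symbol is +1.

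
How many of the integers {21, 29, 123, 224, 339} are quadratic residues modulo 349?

(21/349) = -1 → non-residue.
(29/349) = +1 → QR.
(123/349) = +1 → QR.
(224/349) = +1 → QR.
(339/349) = -1 → non-residue.
Total quadratic residues among the 5: 3.

3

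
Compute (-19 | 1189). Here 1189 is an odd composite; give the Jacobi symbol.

1

First reduce: -19 ≡ 1170 (mod 1189).
Pull out 2: since 1189 ≡ 5 (mod 8), (2/1189) = -1.
Reciprocity: 585 ≡ 1 and 1189 ≡ 1 (mod 4), so (585/1189) = +(1189/585).
Reduce top mod 585: now compute (19/585).
Reciprocity: 19 ≡ 3 and 585 ≡ 1 (mod 4), so (19/585) = +(585/19).
Reduce top mod 19: now compute (15/19).
Reciprocity: 15 ≡ 3 and 19 ≡ 3 (mod 4), so (15/19) = −(19/15).
Reduce top mod 15: now compute (4/15).
Pull out 2^2: since 15 ≡ 7 (mod 8), (2/15) = +1, so (2/15)^2 = +1.
Reached (1/15) = 1. Collecting the sign flips along the way, the symbol is +1.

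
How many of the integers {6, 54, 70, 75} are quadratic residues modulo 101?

(6/101) = +1 → QR.
(54/101) = +1 → QR.
(70/101) = +1 → QR.
(75/101) = -1 → non-residue.
Total quadratic residues among the 4: 3.

3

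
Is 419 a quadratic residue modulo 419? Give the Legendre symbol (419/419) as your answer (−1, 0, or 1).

First reduce: 419 ≡ 0 (mod 419).
Top reduces to 0: gcd > 1, so the symbol is 0.

0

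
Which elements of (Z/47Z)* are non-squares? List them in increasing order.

Square k = 1,…,23 (k and 47−k give the same square):
1²=1, 2²=4, 3²=9, 4²=16, 5²=25, 6²=36, 7²≡2, 8²≡17, 9²≡34, 10²≡6, 11²≡27, 12²≡3, 13²≡28, 14²≡8, 15²≡37, 16²≡21, 17²≡7, 18²≡42, 19²≡32, 20²≡24, 21²≡18, 22²≡14, 23²≡12 (mod 47).
The residues are {1, 2, 3, 4, 6, 7, 8, 9, 12, 14, 16, 17, 18, 21, 24, 25, 27, 28, 32, 34, 36, 37, 42}; the non-residues are the remaining 23 nonzero classes.

5, 10, 11, 13, 15, 19, 20, 22, 23, 26, 29, 30, 31, 33, 35, 38, 39, 40, 41, 43, 44, 45, 46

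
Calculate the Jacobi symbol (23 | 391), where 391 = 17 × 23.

Reciprocity: 23 ≡ 3 and 391 ≡ 3 (mod 4), so (23/391) = −(391/23).
Reduce top mod 23: now compute (0/23).
Top reduces to 0: gcd > 1, so the symbol is 0.

0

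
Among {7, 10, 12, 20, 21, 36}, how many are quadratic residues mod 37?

5

(7/37) = +1 → QR.
(10/37) = +1 → QR.
(12/37) = +1 → QR.
(20/37) = -1 → non-residue.
(21/37) = +1 → QR.
(36/37) = +1 → QR.
Total quadratic residues among the 6: 5.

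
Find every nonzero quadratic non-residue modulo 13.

Square k = 1,…,6 (k and 13−k give the same square):
1²=1, 2²=4, 3²=9, 4²≡3, 5²≡12, 6²≡10 (mod 13).
The residues are {1, 3, 4, 9, 10, 12}; the non-residues are the remaining 6 nonzero classes.

2 5 6 7 8 11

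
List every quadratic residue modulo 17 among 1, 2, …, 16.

1 2 4 8 9 13 15 16

Square k = 1,…,8 (k and 17−k give the same square):
1²=1, 2²=4, 3²=9, 4²=16, 5²≡8, 6²≡2, 7²≡15, 8²≡13 (mod 17).
So the quadratic residues mod 17 are {1, 2, 4, 8, 9, 13, 15, 16}.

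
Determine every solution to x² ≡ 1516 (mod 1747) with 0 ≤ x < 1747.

Since 1747 ≡ 3 (mod 4), a square root of 1516 is 1516^((1747+1)/4) = 1516^437 mod 1747.
Repeated squaring: 1516^2≡951, 1516^4≡1202, 1516^8≡35, 1516^16≡1225, 1516^32≡1699, 1516^64≡557, 1516^128≡1030, 1516^256≡471 (mod 1747).
1516^437 = 1516^(256+128+32+16+4+1) ≡ 794 (mod 1747).
Check: 794² = 630436 ≡ 1516 (mod 1747). The two roots are 794 and 953.

794, 953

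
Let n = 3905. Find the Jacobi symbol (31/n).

Reciprocity: 31 ≡ 3 and 3905 ≡ 1 (mod 4), so (31/3905) = +(3905/31).
Reduce top mod 31: now compute (30/31).
Pull out 2: since 31 ≡ 7 (mod 8), (2/31) = +1.
Reciprocity: 15 ≡ 3 and 31 ≡ 3 (mod 4), so (15/31) = −(31/15).
Reduce top mod 15: now compute (1/15).
Reached (1/15) = 1. Collecting the sign flips along the way, the symbol is -1.

-1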